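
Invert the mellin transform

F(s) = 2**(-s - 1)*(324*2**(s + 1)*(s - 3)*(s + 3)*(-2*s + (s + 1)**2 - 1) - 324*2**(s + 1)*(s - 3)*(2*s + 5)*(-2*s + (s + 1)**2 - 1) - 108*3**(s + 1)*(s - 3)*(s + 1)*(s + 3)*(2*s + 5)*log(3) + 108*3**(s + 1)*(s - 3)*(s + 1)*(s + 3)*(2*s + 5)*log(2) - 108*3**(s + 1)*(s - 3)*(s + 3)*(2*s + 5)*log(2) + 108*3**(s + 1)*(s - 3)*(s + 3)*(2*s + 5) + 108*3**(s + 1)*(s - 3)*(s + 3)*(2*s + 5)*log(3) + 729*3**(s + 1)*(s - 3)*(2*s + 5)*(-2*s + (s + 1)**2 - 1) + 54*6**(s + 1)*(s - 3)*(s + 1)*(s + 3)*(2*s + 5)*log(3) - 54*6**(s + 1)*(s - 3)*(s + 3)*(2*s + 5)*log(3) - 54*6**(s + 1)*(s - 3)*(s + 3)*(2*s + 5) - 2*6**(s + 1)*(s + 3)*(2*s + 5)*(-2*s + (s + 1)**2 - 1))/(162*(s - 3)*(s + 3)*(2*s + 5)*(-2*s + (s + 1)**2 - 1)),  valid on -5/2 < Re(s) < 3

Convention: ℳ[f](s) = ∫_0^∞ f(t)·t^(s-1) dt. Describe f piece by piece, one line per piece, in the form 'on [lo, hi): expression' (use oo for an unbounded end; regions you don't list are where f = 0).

peel off the shared t-power: t**(3/2) on [0, 1); 2*t**2 on [1, 3/2); log(t)/t on [3/2, 3); …
breakpoints 1, 3/2, 3: one integral from each of the 4 segments
piece [0, 1): integrate t**(5/2) against the kernel
∫ over [1, 3/2) of 2*t**3·t^(s-1) joins the sum
on [3/2, 3): add ∫ log(t)·t^(s-1) dt
between 3 and ∞ the integrand is t**(-3)·t^(s-1)

on [0, 1): t**(5/2)
on [1, 3/2): 2*t**3
on [3/2, 3): log(t)
on [3, oo): t**(-3)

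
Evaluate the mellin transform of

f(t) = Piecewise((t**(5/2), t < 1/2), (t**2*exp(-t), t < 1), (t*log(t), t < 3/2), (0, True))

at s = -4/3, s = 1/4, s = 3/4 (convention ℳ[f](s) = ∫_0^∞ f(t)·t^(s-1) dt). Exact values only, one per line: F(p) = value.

F(-4/3) = -3*2**(1/3)*3**(2/3) + log(2**(2**(1/3)*3**(2/3))/3**(2**(1/3)*3**(2/3))) - uppergamma(2/3, 1) + 3*2**(5/6)/14 + uppergamma(2/3, 1/2) + 9
F(1/4) = -12*2**(3/4)*3**(1/4)/25 - uppergamma(9/4, 1) + 2**(1/4)/22 + log(3**(3*2**(3/4)*3**(1/4)/5)/2**(3*2**(3/4)*3**(1/4)/5)) + 16/25 + uppergamma(9/4, 1/2)
F(3/4) = -uppergamma(11/4, 1) - 12*2**(1/4)*3**(3/4)/49 + 2**(3/4)/52 + 16/49 + log(3**(3*2**(1/4)*3**(3/4)/7)/2**(3*2**(1/4)*3**(3/4)/7)) + uppergamma(11/4, 1/2)

remove the shared t-power first: sqrt(t) on [0, 1/2); exp(-t) on [1/2, 1); log(t)/t on [1, 3/2)
linearity at 1/2, 1 turns ℳ[f](s) into 3 summed integrals
segment 0 to 1/2 holds t**(5/2); add its integral
on [1/2, 1): add ∫ t**2*exp(-t)·t^(s-1) dt
segment [1, 3/2) carries t*log(t); integrate it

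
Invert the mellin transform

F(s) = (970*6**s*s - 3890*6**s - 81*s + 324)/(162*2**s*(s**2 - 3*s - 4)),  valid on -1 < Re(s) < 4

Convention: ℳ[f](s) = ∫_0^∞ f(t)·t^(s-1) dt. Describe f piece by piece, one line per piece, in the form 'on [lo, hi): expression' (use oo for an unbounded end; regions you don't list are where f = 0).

decompose at 1/2, 3; ℳ[f](s) sums the 3 pieces' integrals
segment 0 to 1/2 holds t; add its integral
the [1/2, 3) slice contributes ∫ 2*t·t^(s-1) dt
between 3 and ∞ the integrand is t**(-4)·t^(s-1)

on [0, 1/2): t
on [1/2, 3): 2*t
on [3, oo): t**(-4)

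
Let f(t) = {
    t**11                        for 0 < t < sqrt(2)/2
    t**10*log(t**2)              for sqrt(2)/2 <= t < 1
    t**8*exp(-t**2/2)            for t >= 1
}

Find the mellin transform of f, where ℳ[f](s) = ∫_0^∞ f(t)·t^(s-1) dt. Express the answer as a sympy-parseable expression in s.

(-128*2**(s/2)*(s + 11) + 512*2**s*(s + 11)*(4*s + (s + 8)**2 + 36)*uppergamma(s/2 + 4, 1/2) + 4*s + (s + 8)*(s + 11)*log(4) + 4*(s + 11)*log(2) + sqrt(2)*(4*s + (s + 8)**2 + 36) + 44)/(64*2**(s/2)*(s + 11)*(4*s + (s + 8)**2 + 36))
  Re(s) > -11

strip the power substitution: t**(11/2) on [0, 1/2); t**5*log(t) on [1/2, 1); t**4*exp(-t/2) on [1, ∞)
undo the shared t-power: t**(7/2) on [0, 1/2); t**3*log(t) on [1/2, 1); t**2*exp(-t/2) on [1, ∞)
strip the shared t-power: t**(3/2) on [0, 1/2); t*log(t) on [1/2, 1); exp(-t/2) on [1, ∞)
breakpoints sqrt(2)/2, 1: one integral from each of the 3 segments
over [0, sqrt(2)/2), the kernel integral of t**11 enters the sum
[sqrt(2)/2, 1) adds the kernel integral of t**10*log(t**2)
for t in [1, ∞): the term is ∫ t**8*exp(-t**2/2)·t^(s-1)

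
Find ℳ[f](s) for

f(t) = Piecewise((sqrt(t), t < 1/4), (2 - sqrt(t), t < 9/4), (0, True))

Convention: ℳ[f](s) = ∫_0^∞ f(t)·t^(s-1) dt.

(9**s*s + 2*9**s - 2*s - 2)/(4**s*s*(2*s + 1))
  Re(s) > -1/2

invert the power substitution to get t on [0, 1/2); 2 - t on [1/2, 3/2)
linearity at 1/4 turns ℳ[f](s) into 2 summed integrals
on [0, 1/4): add ∫ sqrt(t)·t^(s-1) dt
on [1/4, 9/4): add ∫ (2 - sqrt(t))·t^(s-1) dt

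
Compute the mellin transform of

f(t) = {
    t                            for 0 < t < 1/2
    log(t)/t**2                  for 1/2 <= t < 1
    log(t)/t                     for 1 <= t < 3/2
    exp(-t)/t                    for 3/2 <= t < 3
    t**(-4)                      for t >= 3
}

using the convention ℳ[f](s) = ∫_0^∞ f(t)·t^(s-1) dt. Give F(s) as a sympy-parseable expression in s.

2**(1 - s)*(108*2**(s - 1)*(s - 4)*(s - 1)**2*(s + 1)*(-2*s + (s - 1)**2 + 3)*uppergamma(s - 1, 3/2) - 108*2**(s - 1)*(s - 4)*(s - 1)**2*(s + 1)*(-2*s + (s - 1)**2 + 3)*uppergamma(s - 1, 3) - 108*2**(s - 1)*(s - 4)*(s - 1)**2*(s + 1) + 108*2**(s - 1)*(s - 4)*(s + 1)*(-2*s + (s - 1)**2 + 3) - 108*3**(s - 1)*(s - 4)*(s - 1)*(s + 1)*(-2*s + (s - 1)**2 + 3)*log(2) + 108*3**(s - 1)*(s - 4)*(s - 1)*(s + 1)*(-2*s + (s - 1)**2 + 3)*log(3) - 108*3**(s - 1)*(s - 4)*(s + 1)*(-2*s + (s - 1)**2 + 3) - 4*6**(s - 1)*(s - 1)**2*(s + 1)*(-2*s + (s - 1)**2 + 3) + 216*(s - 4)*(s - 1)**3*(s + 1)*log(2) - 216*(s - 4)*(s - 1)**2*(s + 1)*log(2) + 216*(s - 4)*(s - 1)**2*(s + 1) + 27*(s - 4)*(s - 1)**2*(-2*s + (s - 1)**2 + 3))/(108*(s - 4)*(s - 1)**2*(s + 1)*(-2*s + (s - 1)**2 + 3))
  -1 < Re(s) < 4

strip the shared t-power: t**2 on [0, 1/2); log(t)/t on [1/2, 1); log(t) on [1, 3/2); …
breakpoints 1/2, 1, 3/2, 3: one integral from each of the 5 segments
on [0, 1/2) integrate f = t against the kernel
on [1/2, 1) integrate f = log(t)/t**2 against the kernel
piece [1, 3/2): integrate log(t)/t against the kernel
segment 3/2 to 3 holds exp(-t)/t; add its integral
∫ over [3, ∞) of t**(-4)·t^(s-1) joins the sum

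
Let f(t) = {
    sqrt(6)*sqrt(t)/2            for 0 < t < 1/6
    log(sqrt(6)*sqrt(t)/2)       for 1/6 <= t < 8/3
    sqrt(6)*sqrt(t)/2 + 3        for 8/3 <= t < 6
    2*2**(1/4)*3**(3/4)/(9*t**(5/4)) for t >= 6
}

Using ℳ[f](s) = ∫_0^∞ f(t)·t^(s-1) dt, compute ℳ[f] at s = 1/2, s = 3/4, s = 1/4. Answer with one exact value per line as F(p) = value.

undo the common scale on t: sqrt(t) on [0, 1/4); log(sqrt(t)) on [1/4, 4); sqrt(t) + 3 on [4, 9); …
the power substitution comes off first: t on [0, 1/2); log(t) on [1/2, 2); t + 3 on [2, 3); …
decompose at 1/6, 8/3, 6; ℳ[f](s) sums the 4 pieces' integrals
on [0, 1/6): add ∫ sqrt(6)*sqrt(t)/2·t^(s-1) dt
on [1/6, 8/3): add ∫ log(sqrt(6)*sqrt(t)/2)·t^(s-1) dt
[8/3, 6) adds the kernel integral of (sqrt(6)*sqrt(t)/2 + 3)
∫ 2*2**(1/4)*3**(3/4)/(9*t**(5/4))·t^(s-1) over [6, ∞)

F(1/2) = sqrt(6)*(16*sqrt(3) + 540*log(2) + 891)/324
F(3/4) = 6**(1/4)*(-1139 + 30*sqrt(2) + 270*log(2) + 864*sqrt(6))/135
F(1/4) = 6**(3/4)*(-330 + sqrt(2) + 108*log(2) + 144*sqrt(6))/54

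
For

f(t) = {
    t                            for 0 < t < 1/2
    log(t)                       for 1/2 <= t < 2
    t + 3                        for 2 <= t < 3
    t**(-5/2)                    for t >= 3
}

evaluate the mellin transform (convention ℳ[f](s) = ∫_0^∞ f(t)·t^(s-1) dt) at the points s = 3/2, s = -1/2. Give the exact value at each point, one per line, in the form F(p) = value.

breakpoints 1/2, 2, 3: one integral from each of the 4 segments
segment [0, 1/2) carries t; integrate it
between 1/2 and 2 the integrand is log(t)·t^(s-1)
over [2, 3), the kernel integral of (t + 3) enters the sum
segment [3, ∞) carries t**(-5/2); integrate it

F(3/2) = sqrt(2)*(-1139 + 30*sqrt(2) + 270*log(2) + 864*sqrt(6))/180
F(-1/2) = sqrt(2)*(-486*log(2) + sqrt(2) + 648)/162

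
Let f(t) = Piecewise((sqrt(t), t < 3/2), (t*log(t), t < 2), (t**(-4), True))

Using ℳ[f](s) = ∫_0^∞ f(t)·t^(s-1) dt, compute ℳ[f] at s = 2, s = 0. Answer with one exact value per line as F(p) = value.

the 3 pieces separated at 3/2, 2 each add one integral
on [0, 3/2): add ∫ sqrt(t)·t^(s-1) dt
the [3/2, 2) slice contributes ∫ t*log(t)·t^(s-1) dt
between 2 and ∞ the integrand is t**(-4)·t^(s-1)

F(2) = -9*log(3)/8 - 7/18 + 9*sqrt(6)/20 + 91*log(2)/24
F(0) = -31/64 + log(8*sqrt(6)/9) + sqrt(6)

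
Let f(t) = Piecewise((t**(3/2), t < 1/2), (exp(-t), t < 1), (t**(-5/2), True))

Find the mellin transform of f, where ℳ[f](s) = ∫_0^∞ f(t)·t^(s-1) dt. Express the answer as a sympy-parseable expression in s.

(2*2**s*(2*s - 5)*(2*s + 3)*uppergamma(s, 1/2) - 2*2**s*(2*s - 5)*(2*s + 3)*uppergamma(s, 1) - 4*2**s*(2*s + 3) + sqrt(2)*(2*s - 5))/(2*2**s*(2*s - 5)*(2*s + 3))
  -3/2 < Re(s) < 5/2

linearity at 1/2, 1 turns ℳ[f](s) into 3 summed integrals
∫ t**(3/2)·t^(s-1) over [0, 1/2)
the [1/2, 1) slice contributes ∫ exp(-t)·t^(s-1) dt
∫ over [1, ∞) of t**(-5/2)·t^(s-1) joins the sum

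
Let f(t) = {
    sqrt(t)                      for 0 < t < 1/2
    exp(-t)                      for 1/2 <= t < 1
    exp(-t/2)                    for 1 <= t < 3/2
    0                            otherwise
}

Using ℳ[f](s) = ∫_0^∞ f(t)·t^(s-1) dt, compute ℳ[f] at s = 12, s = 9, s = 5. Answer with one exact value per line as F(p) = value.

slice at 1/2, 1, transform all 3 pieces, and sum them
on [0, 1/2) integrate f = sqrt(t) against the kernel
on [1/2, 1) integrate f = exp(-t) against the kernel
piece [1, 3/2): integrate exp(-t/2) against the kernel

F(12) = -354434904271143*exp(-3/4)/1024 - 108505112*exp(-1) + sqrt(2)/102400 + 552203144321471*exp(-1/2)/2048
F(9) = -5593984641*exp(-3/4)/128 - 109601*exp(-1) + sqrt(2)/9728 + 8730218097*exp(-1/2)/256
F(5) = -12993*exp(-3/4)/8 - 65*exp(-1) + sqrt(2)/352 + 20889*exp(-1/2)/16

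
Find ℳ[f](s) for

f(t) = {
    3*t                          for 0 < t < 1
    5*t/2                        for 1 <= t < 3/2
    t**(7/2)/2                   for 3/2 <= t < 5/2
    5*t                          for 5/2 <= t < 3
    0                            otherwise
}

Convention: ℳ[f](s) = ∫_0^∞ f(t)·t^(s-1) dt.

(10*3**(s + 1)*(2*s + 7) + 5*(3/2)**(s + 1)*(2*s + 7) - 2*(3/2)**(s + 7/2)*(s + 1) - 10*(5/2)**(s + 1)*(2*s + 7) + 2*(5/2)**(s + 7/2)*(s + 1) + 2*s + 7)/(2*(s + 1)*(2*s + 7))
  Re(s) > -1

linearity at 1, 3/2, 5/2 turns ℳ[f](s) into 4 summed integrals
piece [0, 1): integrate 3*t against the kernel
over [1, 3/2), the kernel integral of 5*t/2 enters the sum
for t in [3/2, 5/2): the term is ∫ t**(7/2)/2·t^(s-1)
for t in [5/2, 3): the term is ∫ 5*t·t^(s-1)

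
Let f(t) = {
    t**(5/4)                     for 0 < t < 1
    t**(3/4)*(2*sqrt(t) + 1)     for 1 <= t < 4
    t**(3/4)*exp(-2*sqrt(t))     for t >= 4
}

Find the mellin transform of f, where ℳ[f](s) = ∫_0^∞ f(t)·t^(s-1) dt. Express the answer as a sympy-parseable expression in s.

back out the power substitution: t**(5/2) on [0, 1); t**(3/2)*(2*t + 1) on [1, 2); t**(3/2)*exp(-2*t) on [2, ∞)
the shared t-power comes off first: t**(3/2) on [0, 1); sqrt(t)*(2*t + 1) on [1, 2); sqrt(t)*exp(-2*t) on [2, ∞)
undo the shared t-power: t on [0, 1); 2*t + 1 on [1, 2); exp(-2*t) on [2, ∞)
f breaks at 1, 4 into 3 integrals to sum
on [0, 1): add ∫ t**(5/4)·t^(s-1) dt
segment 1 to 4 holds t**(3/4)*(2*sqrt(t) + 1); add its integral
∫ over [4, ∞) of t**(3/4)*exp(-2*sqrt(t))·t^(s-1) joins the sum

2**(-4*s - 1)*(2**(2*s + 1/2)*(4*s + 3)*(4*s + 5)*uppergamma(2*s + 3/2, 4) + 2**(4*s + 4)*(-4*s - 3) - 2**(4*s + 4) + 2**(6*s + 9/2)*(20*s + 15) + 2**(6*s + 11/2))/((4*s + 3)*(4*s + 5))
  Re(s) > -5/4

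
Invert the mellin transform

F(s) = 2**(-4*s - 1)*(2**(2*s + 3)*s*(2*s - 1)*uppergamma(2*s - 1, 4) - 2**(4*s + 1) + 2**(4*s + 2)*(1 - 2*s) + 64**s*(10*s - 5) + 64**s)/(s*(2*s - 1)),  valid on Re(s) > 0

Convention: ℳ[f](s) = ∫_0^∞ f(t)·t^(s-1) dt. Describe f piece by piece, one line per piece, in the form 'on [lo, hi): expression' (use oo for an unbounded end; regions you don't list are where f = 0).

invert the power substitution to get 1 on [0, 1); (2*t + 1)/t on [1, 2); exp(-2*t)/t on [2, ∞)
the shared t-power comes off first: t on [0, 1); 2*t + 1 on [1, 2); exp(-2*t) on [2, ∞)
treat the 3 regions marked off by 1, 4 separately and sum
∫ 1·t^(s-1) over [0, 1)
on [1, 4): add ∫ (2*sqrt(t) + 1)/sqrt(t)·t^(s-1) dt
the [4, ∞) slice contributes ∫ exp(-2*sqrt(t))/sqrt(t)·t^(s-1) dt

on [0, 1): 1
on [1, 4): (2*sqrt(t) + 1)/sqrt(t)
on [4, oo): exp(-2*sqrt(t))/sqrt(t)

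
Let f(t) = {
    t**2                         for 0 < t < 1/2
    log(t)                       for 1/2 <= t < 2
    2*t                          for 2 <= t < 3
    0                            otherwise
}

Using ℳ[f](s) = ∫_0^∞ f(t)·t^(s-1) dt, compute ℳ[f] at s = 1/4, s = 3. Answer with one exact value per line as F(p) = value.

integrate the 3 segments split at 1/2, 2, then add the results
on [0, 1/2): add ∫ t**2·t^(s-1) dt
on [1/2, 2): add ∫ log(t)·t^(s-1) dt
for t in [2, 3): the term is ∫ 2*t·t^(s-1)

F(1/4) = 2**(3/4)*(-864*sqrt(2) + log(2**(180 + 180*sqrt(2))) + 216*6**(1/4) + 725)/90
F(3) = 65*log(2)/24 + 5061/160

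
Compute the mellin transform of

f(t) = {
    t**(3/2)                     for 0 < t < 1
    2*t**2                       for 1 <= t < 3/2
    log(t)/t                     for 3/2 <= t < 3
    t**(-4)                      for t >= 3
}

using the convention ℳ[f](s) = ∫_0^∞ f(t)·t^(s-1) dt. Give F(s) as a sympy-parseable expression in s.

cuts at 1, 3/2, 3: linearity sums the 4 kernel integrals
on [0, 1) integrate f = t**(3/2) against the kernel
segment [1, 3/2) carries 2*t**2; integrate it
between 3/2 and 3 the integrand is log(t)/t·t^(s-1)
[3, ∞) adds the kernel integral of t**(-4)

(324*2**s*(s - 4)*(s + 2)*(s**2 - 2*s + 1) - 324*2**s*(s - 4)*(2*s + 3)*(s**2 - 2*s + 1) - 108*3**s*s*(s - 4)*(s + 2)*(2*s + 3)*log(3) + 108*3**s*s*(s - 4)*(s + 2)*(2*s + 3)*log(2) - 108*3**s*(s - 4)*(s + 2)*(2*s + 3)*log(2) + 108*3**s*(s - 4)*(s + 2)*(2*s + 3) + 108*3**s*(s - 4)*(s + 2)*(2*s + 3)*log(3) + 729*3**s*(s - 4)*(2*s + 3)*(s**2 - 2*s + 1) + 54*6**s*s*(s - 4)*(s + 2)*(2*s + 3)*log(3) - 54*6**s*(s - 4)*(s + 2)*(2*s + 3)*log(3) - 54*6**s*(s - 4)*(s + 2)*(2*s + 3) - 2*6**s*(s + 2)*(2*s + 3)*(s**2 - 2*s + 1))/(162*2**s*(s - 4)*(s + 2)*(2*s + 3)*(s**2 - 2*s + 1))
  -3/2 < Re(s) < 4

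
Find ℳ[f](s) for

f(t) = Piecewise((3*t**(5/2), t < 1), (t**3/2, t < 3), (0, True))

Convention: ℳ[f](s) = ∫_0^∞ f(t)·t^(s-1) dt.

the 2 pieces separated at 1 each add one integral
segment [0, 1) carries 3*t**(5/2); integrate it
on [1, 3): add ∫ t**3/2·t^(s-1) dt

(3**(s + 3)*(2*s + 5) + 10*s + 31)/(2*(s + 3)*(2*s + 5))
  Re(s) > -5/2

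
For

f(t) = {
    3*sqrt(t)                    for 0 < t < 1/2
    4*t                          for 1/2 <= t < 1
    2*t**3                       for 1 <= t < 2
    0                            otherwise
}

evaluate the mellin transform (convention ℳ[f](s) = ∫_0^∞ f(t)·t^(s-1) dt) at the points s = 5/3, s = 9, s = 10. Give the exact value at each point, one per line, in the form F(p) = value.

cuts at 1/2, 1: linearity sums the 3 kernel integrals
piece [0, 1/2): integrate 3*sqrt(t) against the kernel
segment 1/2 to 1 holds 4*t; add its integral
between 1 and 2 the integrand is 2*t**3·t^(s-1)

F(5/3) = -3*2**(1/3)/16 + 9*2**(5/6)/52 + 15/14 + 48*2**(2/3)/7
F(9) = 3*sqrt(2)/9728 + 1748223/2560
F(10) = sqrt(2)/7168 + 92290035/73216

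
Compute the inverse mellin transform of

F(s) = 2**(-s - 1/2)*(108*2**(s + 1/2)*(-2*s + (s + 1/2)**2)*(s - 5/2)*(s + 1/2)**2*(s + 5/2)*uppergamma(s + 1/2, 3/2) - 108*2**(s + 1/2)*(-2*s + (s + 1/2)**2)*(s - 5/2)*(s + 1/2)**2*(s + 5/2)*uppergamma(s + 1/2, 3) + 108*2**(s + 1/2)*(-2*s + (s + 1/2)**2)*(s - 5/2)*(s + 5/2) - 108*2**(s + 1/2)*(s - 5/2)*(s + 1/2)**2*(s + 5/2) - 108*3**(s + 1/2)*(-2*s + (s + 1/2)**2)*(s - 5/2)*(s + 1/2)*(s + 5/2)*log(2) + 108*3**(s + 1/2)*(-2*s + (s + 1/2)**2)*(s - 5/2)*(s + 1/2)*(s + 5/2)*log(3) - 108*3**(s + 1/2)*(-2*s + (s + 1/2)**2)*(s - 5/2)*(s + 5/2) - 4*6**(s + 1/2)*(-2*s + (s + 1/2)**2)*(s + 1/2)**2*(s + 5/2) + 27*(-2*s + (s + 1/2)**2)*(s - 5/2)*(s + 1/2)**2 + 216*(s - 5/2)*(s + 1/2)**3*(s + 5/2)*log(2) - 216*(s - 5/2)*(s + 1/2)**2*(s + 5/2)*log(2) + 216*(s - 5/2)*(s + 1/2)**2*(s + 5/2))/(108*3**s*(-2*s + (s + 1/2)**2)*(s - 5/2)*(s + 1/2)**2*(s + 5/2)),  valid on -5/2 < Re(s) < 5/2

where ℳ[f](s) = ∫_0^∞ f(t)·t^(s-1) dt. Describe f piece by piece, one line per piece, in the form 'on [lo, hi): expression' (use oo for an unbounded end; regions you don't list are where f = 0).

on [0, 1/6): 9*sqrt(3)*t**(5/2)
on [1/6, 1/3): sqrt(3)*log(3*t)/(3*sqrt(t))
on [1/3, 1/2): sqrt(3)*sqrt(t)*log(3*t)
on [1/2, 1): sqrt(3)*sqrt(t)*exp(-3*t)
on [1, oo): sqrt(3)/(27*t**(5/2))

remove the common scale on t first: t**(5/2) on [0, 1/2); log(t)/sqrt(t) on [1/2, 1); sqrt(t)*log(t) on [1, 3/2); …
reversing the shared t-power: t**2 on [0, 1/2); log(t)/t on [1/2, 1); log(t) on [1, 3/2); …
split f at 1/6, 1/3, 1/2, 1: ℳ[f](s) collects 5 kernel integrals
piece [0, 1/6): integrate 9*sqrt(3)*t**(5/2) against the kernel
over [1/6, 1/3), the kernel integral of sqrt(3)*log(3*t)/(3*sqrt(t)) enters the sum
on [1/3, 1/2): add ∫ sqrt(3)*sqrt(t)*log(3*t)·t^(s-1) dt
∫ over [1/2, 1) of sqrt(3)*sqrt(t)*exp(-3*t)·t^(s-1) joins the sum
on [1, ∞): add ∫ sqrt(3)/(27*t**(5/2))·t^(s-1) dt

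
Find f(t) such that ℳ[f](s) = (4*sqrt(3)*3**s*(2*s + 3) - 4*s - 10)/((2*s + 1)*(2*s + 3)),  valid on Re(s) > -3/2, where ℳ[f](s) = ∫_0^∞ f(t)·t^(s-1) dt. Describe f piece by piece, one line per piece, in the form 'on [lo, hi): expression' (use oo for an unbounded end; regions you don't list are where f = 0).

on [0, 1): t**(3/2)
on [1, 3): 2*sqrt(t)

linearity at 1 turns ℳ[f](s) into 2 summed integrals
on [0, 1) integrate f = t**(3/2) against the kernel
segment [1, 3) carries 2*sqrt(t); integrate it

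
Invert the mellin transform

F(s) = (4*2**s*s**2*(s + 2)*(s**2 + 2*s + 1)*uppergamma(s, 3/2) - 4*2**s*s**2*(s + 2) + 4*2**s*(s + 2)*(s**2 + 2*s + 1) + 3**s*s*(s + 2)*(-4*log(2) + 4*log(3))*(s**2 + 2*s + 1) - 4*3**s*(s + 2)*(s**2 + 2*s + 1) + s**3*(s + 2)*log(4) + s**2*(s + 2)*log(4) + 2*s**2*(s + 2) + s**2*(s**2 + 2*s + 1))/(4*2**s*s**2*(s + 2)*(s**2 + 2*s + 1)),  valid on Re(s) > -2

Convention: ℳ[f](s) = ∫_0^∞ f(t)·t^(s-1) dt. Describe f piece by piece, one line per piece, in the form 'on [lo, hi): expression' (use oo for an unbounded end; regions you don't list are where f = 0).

slice at 1/2, 1, 3/2, transform all 4 pieces, and sum them
between 0 and 1/2 the integrand is t**2·t^(s-1)
∫ over [1/2, 1) of t*log(t)·t^(s-1) joins the sum
segment [1, 3/2) carries log(t); integrate it
segment [3/2, ∞) carries exp(-t); integrate it

on [0, 1/2): t**2
on [1/2, 1): t*log(t)
on [1, 3/2): log(t)
on [3/2, oo): exp(-t)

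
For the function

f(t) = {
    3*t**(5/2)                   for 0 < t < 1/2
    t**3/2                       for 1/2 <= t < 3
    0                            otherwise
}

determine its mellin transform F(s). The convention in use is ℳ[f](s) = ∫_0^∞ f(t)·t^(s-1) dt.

f breaks at 1/2 into 2 integrals to sum
[0, 1/2) adds the kernel integral of 3*t**(5/2)
between 1/2 and 3 the integrand is t**3/2·t^(s-1)

(12*2**(1/2 - s)*(s + 3) + 216*3**s*(2*s + 5) - (2*s + 5)/2**s)/(16*(s + 3)*(2*s + 5))
  Re(s) > -5/2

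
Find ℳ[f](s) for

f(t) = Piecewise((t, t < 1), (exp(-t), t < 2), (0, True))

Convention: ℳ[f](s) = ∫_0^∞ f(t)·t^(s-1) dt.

((s + 1)*uppergamma(s, 1) - (s + 1)*uppergamma(s, 2) + 1)/(s + 1)
  Re(s) > -1

treat the 2 regions marked off by 1 separately and sum
segment 0 to 1 holds t; add its integral
on [1, 2) integrate f = exp(-t) against the kernel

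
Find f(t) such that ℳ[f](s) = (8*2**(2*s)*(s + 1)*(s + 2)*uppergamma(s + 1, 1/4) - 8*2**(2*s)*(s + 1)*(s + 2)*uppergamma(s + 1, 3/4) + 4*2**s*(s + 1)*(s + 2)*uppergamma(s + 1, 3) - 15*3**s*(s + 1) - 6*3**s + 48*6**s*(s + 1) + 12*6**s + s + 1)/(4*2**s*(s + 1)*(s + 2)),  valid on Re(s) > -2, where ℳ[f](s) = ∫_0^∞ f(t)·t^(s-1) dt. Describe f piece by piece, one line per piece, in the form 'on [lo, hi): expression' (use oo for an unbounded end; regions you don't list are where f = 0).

remove the shared t-power first: t**(3/2) on [0, 1/2); sqrt(t)*exp(-t/2) on [1/2, 3/2); sqrt(t)*(t + 1) on [3/2, 3); …
back out the shared t-power: t on [0, 1/2); exp(-t/2) on [1/2, 3/2); t + 1 on [3/2, 3); …
integrate the 4 segments split at 1/2, 3/2, 3, then add the results
∫ t**2·t^(s-1) over [0, 1/2)
segment 1/2 to 3/2 holds t*exp(-t/2); add its integral
∫ over [3/2, 3) of t*(t + 1)·t^(s-1) joins the sum
between 3 and ∞ the integrand is t*exp(-t)·t^(s-1)

on [0, 1/2): t**2
on [1/2, 3/2): t*exp(-t/2)
on [3/2, 3): t*(t + 1)
on [3, oo): t*exp(-t)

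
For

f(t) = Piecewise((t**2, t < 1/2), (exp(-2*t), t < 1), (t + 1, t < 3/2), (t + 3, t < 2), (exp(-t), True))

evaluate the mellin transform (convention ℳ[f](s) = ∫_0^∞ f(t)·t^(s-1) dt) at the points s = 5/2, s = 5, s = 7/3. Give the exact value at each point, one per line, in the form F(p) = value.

along the cuts 1/2, 1, 3/2, 2, ℳ[f](s) splits into 5 integrals
for t in [0, 1/2): the term is ∫ t**2·t^(s-1)
on [1/2, 1): add ∫ exp(-2*t)·t^(s-1) dt
on [1, 3/2) integrate f = (t + 1) against the kernel
between 3/2 and 2 the integrand is (t + 3)·t^(s-1)
on [2, ∞): add ∫ exp(-t)·t^(s-1) dt

F(5/2) = sqrt(2)*(3150*E + 630*sqrt(2)*(-7 + 6*sqrt(pi)*exp(2)*erfc(sqrt(2)) + 28*sqrt(2)) + (-9072*sqrt(3) - 3456*sqrt(2) - 945*sqrt(pi)*erfc(sqrt(2)) + 945*sqrt(pi)*erfc(1) + 71494)*exp(2))*exp(-2)/10080
F(5) = (9100*E + 729120 + 118557*exp(2))*exp(-2)/4480
F(7/3) = 2**(2/3)*(-14040*3**(1/3) - 5304*2**(1/3) - 1820*uppergamma(7/3, 2) + 105 + 1820*uppergamma(7/3, 1) + 7280*2**(1/3)*uppergamma(7/3, 2) + 54912*2**(2/3))/14560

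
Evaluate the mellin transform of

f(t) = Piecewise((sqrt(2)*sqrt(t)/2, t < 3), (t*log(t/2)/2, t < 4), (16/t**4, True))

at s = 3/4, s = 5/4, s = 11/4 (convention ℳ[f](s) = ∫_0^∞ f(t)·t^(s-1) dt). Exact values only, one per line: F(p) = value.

remove the common scale on t first: sqrt(t) on [0, 3/2); t*log(t) on [3/2, 2); t**(-4) on [2, ∞)
split f at 3, 4: ℳ[f](s) collects 3 kernel integrals
∫ sqrt(2)*sqrt(t)/2·t^(s-1) over [0, 3)
piece [3, 4): integrate t*log(t/2)/2 against the kernel
segment [4, ∞) carries 16/t**4; integrate it

F(3/4) = -6*3**(3/4)*log(3)/7 - 1615*sqrt(2)/1274 + 24*3**(3/4)/49 + 6*3**(3/4)*log(2)/7 + 6*sqrt(2)*3**(1/4)/5 + 16*sqrt(2)*log(2)/7
F(5/4) = -1327*sqrt(2)/891 + 8*3**(1/4)/9 + log(2**(2*3**(1/4) + 32*sqrt(2)/9)/3**(2*3**(1/4))) + 6*sqrt(2)*3**(3/4)/7
F(11/4) = -18*3**(3/4)*log(3)/5 - 664*sqrt(2)/225 + 24*3**(3/4)/25 + 18*3**(3/4)*log(2)/5 + 54*sqrt(2)*3**(1/4)/13 + 256*sqrt(2)*log(2)/15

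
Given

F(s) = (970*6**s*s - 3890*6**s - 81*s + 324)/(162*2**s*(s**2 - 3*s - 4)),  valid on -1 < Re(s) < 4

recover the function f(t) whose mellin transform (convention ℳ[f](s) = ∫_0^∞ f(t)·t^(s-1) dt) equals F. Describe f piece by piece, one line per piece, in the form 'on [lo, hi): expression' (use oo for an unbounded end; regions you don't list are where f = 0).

integrate the 3 segments split at 1/2, 3, then add the results
between 0 and 1/2 the integrand is t·t^(s-1)
for t in [1/2, 3): the term is ∫ 2*t·t^(s-1)
over [3, ∞), the kernel integral of t**(-4) enters the sum

on [0, 1/2): t
on [1/2, 3): 2*t
on [3, oo): t**(-4)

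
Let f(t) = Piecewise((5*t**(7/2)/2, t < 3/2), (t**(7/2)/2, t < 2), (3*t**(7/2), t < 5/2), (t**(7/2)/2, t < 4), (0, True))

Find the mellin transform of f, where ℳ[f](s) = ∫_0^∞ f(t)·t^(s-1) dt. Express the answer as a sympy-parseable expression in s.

treat the 4 regions marked off by 3/2, 2, 5/2 separately and sum
segment 0 to 3/2 holds 5*t**(7/2)/2; add its integral
between 3/2 and 2 the integrand is t**(7/2)/2·t^(s-1)
segment 2 to 5/2 holds 3*t**(7/2); add its integral
segment 5/2 to 4 holds t**(7/2)/2; add its integral

(-5*2**(s + 7/2) + 4*(3/2)**(s + 7/2) + 4**(s + 7/2) + 5*(5/2)**(s + 7/2))/(2*s + 7)
  Re(s) > -7/2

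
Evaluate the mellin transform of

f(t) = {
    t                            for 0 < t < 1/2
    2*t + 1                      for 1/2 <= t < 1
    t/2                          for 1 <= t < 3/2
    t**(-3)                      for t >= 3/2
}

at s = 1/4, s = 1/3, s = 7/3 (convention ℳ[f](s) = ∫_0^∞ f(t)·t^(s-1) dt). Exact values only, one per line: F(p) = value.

cuts at 1/2, 1, 3/2: linearity sums the 4 kernel integrals
∫ over [0, 1/2) of t·t^(s-1) joins the sum
∫ (2*t + 1)·t^(s-1) over [1/2, 1)
[1, 3/2) adds the kernel integral of t/2
[3/2, ∞) adds the kernel integral of t**(-3)

F(1/4) = 2**(3/4)*(-6534 + 1051*3**(1/4) + 7722*2**(1/4))/2970
F(1/3) = 2**(2/3)*(-486 + 97*3**(1/3) + 594*2**(1/3))/288
F(7/3) = 2**(2/3)*(-162 + 984*2**(1/3) + 1687*3**(1/3))/2240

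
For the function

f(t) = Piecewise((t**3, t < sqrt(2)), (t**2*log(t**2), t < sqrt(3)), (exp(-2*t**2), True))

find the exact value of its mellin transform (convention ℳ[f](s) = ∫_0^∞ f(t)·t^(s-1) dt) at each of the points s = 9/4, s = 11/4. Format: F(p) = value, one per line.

F(9/4) = -288*3**(1/8)/289 - 16*2**(1/8)*log(2)/17 + 2**(7/8)*uppergamma(9/8, 6)/8 + 128*2**(1/8)/289 + 16*2**(5/8)/21 + 36*3**(1/8)*log(3)/17
F(11/4) = -288*3**(3/8)/361 - 16*2**(3/8)*log(2)/19 + 2**(5/8)*uppergamma(11/8, 6)/8 + 128*2**(3/8)/361 + 16*2**(7/8)/23 + 36*3**(3/8)*log(3)/19

peel off the power substitution: t**(3/2) on [0, 2); t*log(t) on [2, 3); exp(-2*t) on [3, ∞)
f breaks at sqrt(2), sqrt(3) into 3 integrals to sum
[0, sqrt(2)) adds the kernel integral of t**3
on [sqrt(2), sqrt(3)) integrate f = t**2*log(t**2) against the kernel
∫ exp(-2*t**2)·t^(s-1) over [sqrt(3), ∞)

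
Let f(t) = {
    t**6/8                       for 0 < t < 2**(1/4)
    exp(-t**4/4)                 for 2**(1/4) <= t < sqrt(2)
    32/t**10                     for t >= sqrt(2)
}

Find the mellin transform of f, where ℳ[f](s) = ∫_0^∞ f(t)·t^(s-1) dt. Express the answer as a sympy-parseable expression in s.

strip the power substitution: t**3/8 on [0, sqrt(2)); exp(-t**2/4) on [sqrt(2), 2); 32/t**5 on [2, ∞)
strip the common scale on t: t**3 on [0, sqrt(2)/2); exp(-t**2) on [sqrt(2)/2, 1); t**(-5) on [1, ∞)
remove the power substitution first: t**(3/2) on [0, 1/2); exp(-t) on [1/2, 1); t**(-5/2) on [1, ∞)
cuts at 2**(1/4), sqrt(2): linearity sums the 3 kernel integrals
piece [0, 2**(1/4)): integrate t**6/8 against the kernel
segment 2**(1/4) to sqrt(2) holds exp(-t**4/4); add its integral
for t in [sqrt(2), ∞): the term is ∫ 32/t**10·t^(s-1)

2**(s/4)*(2**(s/4)*(s - 10)*(s + 6)*uppergamma(s/4, 1/2) - 2**(s/4)*(s - 10)*(s + 6)*uppergamma(s/4, 1) - 4*2**(s/4)*(s + 6) + sqrt(2)*(s - 10))/(4*(s - 10)*(s + 6))
  -6 < Re(s) < 10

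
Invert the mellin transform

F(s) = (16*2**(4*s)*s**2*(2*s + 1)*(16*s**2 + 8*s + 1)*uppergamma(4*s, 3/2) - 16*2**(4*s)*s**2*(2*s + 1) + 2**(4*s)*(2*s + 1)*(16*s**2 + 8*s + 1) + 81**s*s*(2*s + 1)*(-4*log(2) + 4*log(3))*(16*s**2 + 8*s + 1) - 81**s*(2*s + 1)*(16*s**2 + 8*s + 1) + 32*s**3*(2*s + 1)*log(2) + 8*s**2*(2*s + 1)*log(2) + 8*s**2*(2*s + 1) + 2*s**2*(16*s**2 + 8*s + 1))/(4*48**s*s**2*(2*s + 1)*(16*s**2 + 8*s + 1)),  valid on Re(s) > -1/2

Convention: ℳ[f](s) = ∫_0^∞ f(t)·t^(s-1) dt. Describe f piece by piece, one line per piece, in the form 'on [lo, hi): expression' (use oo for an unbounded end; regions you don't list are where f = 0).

peel off the common scale on t: sqrt(t) on [0, 1/16); t**(1/4)*log(t**(1/4)) on [1/16, 1); log(t**(1/4)) on [1, 81/16); …
peel off the power substitution: t on [0, 1/4); sqrt(t)*log(sqrt(t)) on [1/4, 1); log(sqrt(t)) on [1, 9/4); …
the power substitution comes off first: t**2 on [0, 1/2); t*log(t) on [1/2, 1); log(t) on [1, 3/2); …
f breaks at 1/48, 1/3, 27/16 into 4 integrals to sum
on [0, 1/48) integrate f = sqrt(3)*sqrt(t) against the kernel
segment 1/48 to 1/3 holds 3**(1/4)*t**(1/4)*log(3**(1/4)*t**(1/4)); add its integral
between 1/3 and 27/16 the integrand is log(3**(1/4)*t**(1/4))·t^(s-1)
for t in [27/16, ∞): the term is ∫ exp(-3**(1/4)*t**(1/4))·t^(s-1)

on [0, 1/48): sqrt(3)*sqrt(t)
on [1/48, 1/3): 3**(1/4)*t**(1/4)*log(3**(1/4)*t**(1/4))
on [1/3, 27/16): log(3**(1/4)*t**(1/4))
on [27/16, oo): exp(-3**(1/4)*t**(1/4))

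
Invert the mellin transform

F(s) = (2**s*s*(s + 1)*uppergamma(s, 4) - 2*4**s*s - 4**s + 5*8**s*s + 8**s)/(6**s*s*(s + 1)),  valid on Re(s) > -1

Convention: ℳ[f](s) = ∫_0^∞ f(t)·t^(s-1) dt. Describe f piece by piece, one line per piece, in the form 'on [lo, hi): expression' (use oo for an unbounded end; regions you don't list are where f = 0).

back out the common scale on t: t on [0, 1); 2*t + 1 on [1, 2); exp(-2*t) on [2, ∞)
f breaks at 2/3, 4/3 into 3 integrals to sum
the [0, 2/3) slice contributes ∫ 3*t/2·t^(s-1) dt
for t in [2/3, 4/3): the term is ∫ (3*t + 1)·t^(s-1)
on [4/3, ∞): add ∫ exp(-3*t)·t^(s-1) dt

on [0, 2/3): 3*t/2
on [2/3, 4/3): 3*t + 1
on [4/3, oo): exp(-3*t)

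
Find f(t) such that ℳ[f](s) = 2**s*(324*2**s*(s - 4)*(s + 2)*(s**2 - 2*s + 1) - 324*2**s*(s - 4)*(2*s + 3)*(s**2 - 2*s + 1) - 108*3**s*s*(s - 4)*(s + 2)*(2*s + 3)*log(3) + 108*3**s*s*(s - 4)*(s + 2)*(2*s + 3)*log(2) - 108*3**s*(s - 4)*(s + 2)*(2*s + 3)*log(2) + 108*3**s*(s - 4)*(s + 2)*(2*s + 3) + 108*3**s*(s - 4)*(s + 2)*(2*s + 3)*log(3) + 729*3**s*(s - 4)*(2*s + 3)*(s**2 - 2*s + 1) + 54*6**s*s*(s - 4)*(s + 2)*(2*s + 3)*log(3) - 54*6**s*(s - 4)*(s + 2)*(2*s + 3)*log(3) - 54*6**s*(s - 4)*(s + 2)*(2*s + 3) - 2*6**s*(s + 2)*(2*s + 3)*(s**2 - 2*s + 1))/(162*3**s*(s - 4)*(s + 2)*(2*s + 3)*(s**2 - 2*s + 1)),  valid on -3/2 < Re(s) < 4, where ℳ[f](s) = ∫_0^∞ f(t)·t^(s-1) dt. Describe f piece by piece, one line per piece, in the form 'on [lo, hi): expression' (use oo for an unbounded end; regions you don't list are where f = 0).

on [0, 4/3): 3*sqrt(3)*t**(3/2)/8
on [4/3, 2): 9*t**2/8
on [2, 4): 4*log(3*t/4)/(3*t)
on [4, oo): 256/(81*t**4)

undo the common scale on t: 3*sqrt(6)*t**(3/2)/4 on [0, 2/3); 9*t**2/2 on [2/3, 1); 2*log(3*t/2)/(3*t) on [1, 2); …
the common scale on t comes off first: t**(3/2) on [0, 1); 2*t**2 on [1, 3/2); log(t)/t on [3/2, 3); …
linearity at 4/3, 2, 4 turns ℳ[f](s) into 4 summed integrals
segment 0 to 4/3 holds 3*sqrt(3)*t**(3/2)/8; add its integral
on [4/3, 2): add ∫ 9*t**2/8·t^(s-1) dt
for t in [2, 4): the term is ∫ 4*log(3*t/4)/(3*t)·t^(s-1)
segment 4 to ∞ holds 256/(81*t**4); add its integral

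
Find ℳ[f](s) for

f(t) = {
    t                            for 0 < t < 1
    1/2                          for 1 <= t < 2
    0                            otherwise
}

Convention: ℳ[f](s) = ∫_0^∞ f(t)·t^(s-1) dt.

(2**s*(s + 1) + s - 1)/(2*s*(s + 1))
  Re(s) > -1

along the cuts 1, ℳ[f](s) splits into 2 integrals
[0, 1) adds the kernel integral of t
between 1 and 2 the integrand is 1/2·t^(s-1)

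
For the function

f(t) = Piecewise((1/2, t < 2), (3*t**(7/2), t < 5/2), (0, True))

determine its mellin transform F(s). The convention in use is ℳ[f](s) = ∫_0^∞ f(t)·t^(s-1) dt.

along the cuts 2, ℳ[f](s) splits into 2 integrals
on [0, 2) integrate f = 1/2 against the kernel
∫ over [2, 5/2) of 3*t**(7/2)·t^(s-1) joins the sum

(2**s*(2*s + 7) - 12*2**(s + 7/2)*s + 12*(5/2)**(s + 7/2)*s)/(2*s*(2*s + 7))
  Re(s) > 0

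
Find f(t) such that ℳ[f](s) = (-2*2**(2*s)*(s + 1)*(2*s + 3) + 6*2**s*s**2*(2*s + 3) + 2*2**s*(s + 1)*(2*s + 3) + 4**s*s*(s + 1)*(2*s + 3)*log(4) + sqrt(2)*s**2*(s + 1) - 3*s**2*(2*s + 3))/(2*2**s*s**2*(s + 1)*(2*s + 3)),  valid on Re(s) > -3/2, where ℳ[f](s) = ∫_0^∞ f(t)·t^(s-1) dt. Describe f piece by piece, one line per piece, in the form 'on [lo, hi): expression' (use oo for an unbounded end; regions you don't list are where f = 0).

on [0, 1/2): t**(3/2)
on [1/2, 1): 3*t
on [1, 2): log(t)

f breaks at 1/2, 1 into 3 integrals to sum
piece [0, 1/2): integrate t**(3/2) against the kernel
over [1/2, 1), the kernel integral of 3*t enters the sum
∫ log(t)·t^(s-1) over [1, 2)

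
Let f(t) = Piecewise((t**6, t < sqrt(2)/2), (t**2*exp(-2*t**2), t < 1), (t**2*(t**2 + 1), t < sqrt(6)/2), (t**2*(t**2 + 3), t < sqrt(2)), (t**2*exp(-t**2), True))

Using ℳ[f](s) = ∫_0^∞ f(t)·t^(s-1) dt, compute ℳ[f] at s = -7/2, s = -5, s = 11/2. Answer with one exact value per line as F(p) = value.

F(-7/2) = 2**(3/4)*(-120*2**(1/4) - 90*uppergamma(-3/4, 2) + 45*2**(1/4)*uppergamma(-3/4, 2) + 90*uppergamma(-3/4, 1) + 18 + 80*3**(1/4) + 90*sqrt(2))/180
F(-5) = sqrt(2)*(-2*E/3 + sqrt(2)*(-27*sqrt(2) + 72*sqrt(pi)*exp(2)*erfc(sqrt(2)) + 108)/216 + (-54 - 288*sqrt(pi)*erfc(sqrt(2)) + 32*sqrt(3) + 288*sqrt(pi)*erfc(1) + 144*sqrt(2))*exp(2)/216)*exp(-2)
F(11/2) = 2**(1/4)*(-94392*3**(3/4) - 25024*2**(3/4) - 6555*uppergamma(15/4, 2) + 285 + 6555*uppergamma(15/4, 1) + 52440*2**(3/4)*uppergamma(15/4, 2) + 1024512*sqrt(2))/209760

undo the shared t-power: t**4 on [0, sqrt(2)/2); exp(-2*t**2) on [sqrt(2)/2, 1); t**2 + 1 on [1, sqrt(6)/2); …
invert the power substitution to get t**2 on [0, 1/2); exp(-2*t) on [1/2, 1); t + 1 on [1, 3/2); …
f breaks at sqrt(2)/2, 1, sqrt(6)/2, sqrt(2) into 5 integrals to sum
the [0, sqrt(2)/2) slice contributes ∫ t**6·t^(s-1) dt
on [sqrt(2)/2, 1): add ∫ t**2*exp(-2*t**2)·t^(s-1) dt
∫ over [1, sqrt(6)/2) of t**2*(t**2 + 1)·t^(s-1) joins the sum
for t in [sqrt(6)/2, sqrt(2)): the term is ∫ t**2*(t**2 + 3)·t^(s-1)
[sqrt(2), ∞) adds the kernel integral of t**2*exp(-t**2)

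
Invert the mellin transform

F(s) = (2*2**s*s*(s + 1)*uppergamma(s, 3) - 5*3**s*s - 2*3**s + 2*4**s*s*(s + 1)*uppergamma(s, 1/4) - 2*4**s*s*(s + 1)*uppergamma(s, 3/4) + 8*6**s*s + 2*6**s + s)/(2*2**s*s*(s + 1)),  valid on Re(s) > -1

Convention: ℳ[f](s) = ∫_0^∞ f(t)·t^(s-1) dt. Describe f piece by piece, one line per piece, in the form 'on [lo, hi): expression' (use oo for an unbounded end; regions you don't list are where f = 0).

on [0, 1/2): t
on [1/2, 3/2): exp(-t/2)
on [3/2, 3): t + 1
on [3, oo): exp(-t)

split f at 1/2, 3/2, 3: ℳ[f](s) collects 4 kernel integrals
piece [0, 1/2): integrate t against the kernel
on [1/2, 3/2): add ∫ exp(-t/2)·t^(s-1) dt
between 3/2 and 3 the integrand is (t + 1)·t^(s-1)
on [3, ∞) integrate f = exp(-t) against the kernel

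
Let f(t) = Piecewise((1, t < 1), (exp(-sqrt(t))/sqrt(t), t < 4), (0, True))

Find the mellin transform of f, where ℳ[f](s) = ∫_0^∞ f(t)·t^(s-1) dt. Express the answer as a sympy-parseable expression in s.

undo the shared t-power: t on [0, 1); sqrt(t)*exp(-sqrt(t)) on [1, 4)
remove the power substitution first: t**2 on [0, 1); t*exp(-t) on [1, 2)
reversing the shared t-power: t on [0, 1); exp(-t) on [1, 2)
f breaks at 1 into 2 integrals to sum
between 0 and 1 the integrand is 1·t^(s-1)
segment 1 to 4 holds exp(-sqrt(t))/sqrt(t); add its integral

2*uppergamma(2*s - 1, 1) - 2*uppergamma(2*s - 1, 2) + 1/s
  Re(s) > 0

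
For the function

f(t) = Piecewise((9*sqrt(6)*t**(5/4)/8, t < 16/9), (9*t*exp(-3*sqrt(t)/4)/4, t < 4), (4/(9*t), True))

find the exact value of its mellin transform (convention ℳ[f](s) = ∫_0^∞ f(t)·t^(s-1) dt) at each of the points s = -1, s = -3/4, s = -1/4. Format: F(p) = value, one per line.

invert the power substitution to get 9*sqrt(6)*t**(5/2)/8 on [0, 4/3); 9*t**2*exp(-3*t/4)/4 on [4/3, 2); 4/(9*t**2) on [2, ∞)
the common scale on t comes off first: t**(5/2) on [0, 2); t**2*exp(-t/2) on [2, 3); t**(-2) on [3, ∞)
peel off the shared t-power: sqrt(t) on [0, 2); exp(-t/2) on [2, 3); t**(-4) on [3, ∞)
decompose at 16/9, 4; ℳ[f](s) sums the 3 pieces' integrals
on [0, 16/9): add ∫ 9*sqrt(6)*t**(5/4)/8·t^(s-1) dt
∫ over [16/9, 4) of 9*t*exp(-3*sqrt(t)/4)/4·t^(s-1) joins the sum
for t in [4, ∞): the term is ∫ 4/(9*t)·t^(s-1)

F(-1) = 9*Ei(-3/2)/2 + 1/72 - 9*Ei(-1)/2 + 9*sqrt(2)
F(-3/4) = -3*sqrt(3)*sqrt(pi)*erfc(sqrt(6)/2) + sqrt(2)/63 + 3*sqrt(3)*sqrt(pi)*erfc(1) + 3*sqrt(6)
F(-1/4) = -6*sqrt(2)*exp(-3/2) - 2*sqrt(3)*sqrt(pi)*erfc(sqrt(6)/2) + 2*sqrt(2)/45 + 2*sqrt(3)*sqrt(pi)*erfc(1) + 4*sqrt(3)*exp(-1) + 2*sqrt(6)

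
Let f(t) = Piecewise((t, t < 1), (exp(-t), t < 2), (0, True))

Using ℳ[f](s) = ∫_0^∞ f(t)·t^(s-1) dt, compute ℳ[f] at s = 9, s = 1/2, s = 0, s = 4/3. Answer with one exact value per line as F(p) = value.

F(9) = -297856*exp(-2) + 1/10 + 109601*exp(-1)
F(1/2) = -sqrt(pi)*erfc(sqrt(2)) + sqrt(pi)*erfc(1) + 2/3
F(0) = Ei(-2) - Ei(-1) + 1
F(4/3) = -uppergamma(4/3, 2) + 3/7 + uppergamma(4/3, 1)

the 2 pieces separated at 1 each add one integral
the [0, 1) slice contributes ∫ t·t^(s-1) dt
on [1, 2) integrate f = exp(-t) against the kernel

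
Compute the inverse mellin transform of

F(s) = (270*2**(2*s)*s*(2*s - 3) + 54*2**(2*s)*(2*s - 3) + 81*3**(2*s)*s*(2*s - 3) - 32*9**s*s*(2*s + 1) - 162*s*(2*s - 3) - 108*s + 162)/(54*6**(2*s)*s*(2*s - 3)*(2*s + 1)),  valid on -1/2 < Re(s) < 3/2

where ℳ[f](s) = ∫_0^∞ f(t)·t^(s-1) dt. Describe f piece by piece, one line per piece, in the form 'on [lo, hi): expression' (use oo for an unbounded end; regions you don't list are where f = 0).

remove the power substitution first: 3*t on [0, 1/6); 6*t + 1 on [1/6, 1/3); 3*t/2 on [1/3, 1/2); …
back out the common scale on t: t on [0, 1/2); 2*t + 1 on [1/2, 1); t/2 on [1, 3/2); …
the 4 pieces separated at 1/36, 1/9, 1/4 each add one integral
on [0, 1/36): add ∫ 3*sqrt(t)·t^(s-1) dt
∫ (6*sqrt(t) + 1)·t^(s-1) over [1/36, 1/9)
over [1/9, 1/4), the kernel integral of 3*sqrt(t)/2 enters the sum
segment [1/4, ∞) carries 1/(27*t**(3/2)); integrate it

on [0, 1/36): 3*sqrt(t)
on [1/36, 1/9): 6*sqrt(t) + 1
on [1/9, 1/4): 3*sqrt(t)/2
on [1/4, oo): 1/(27*t**(3/2))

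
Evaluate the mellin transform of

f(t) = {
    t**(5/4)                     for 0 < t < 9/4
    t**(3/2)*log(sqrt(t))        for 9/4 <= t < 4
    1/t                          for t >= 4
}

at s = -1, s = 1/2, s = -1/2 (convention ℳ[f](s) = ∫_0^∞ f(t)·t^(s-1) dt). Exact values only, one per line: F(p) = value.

undo the power substitution: t**(5/2) on [0, 3/2); t**3*log(t) on [3/2, 2); t**(-2) on [2, ∞)
the shared t-power comes off first: sqrt(t) on [0, 3/2); t*log(t) on [3/2, 2); t**(-4) on [2, ∞)
integrate the 3 segments split at 9/4, 4, then add the results
over [0, 9/4), the kernel integral of t**(5/4) enters the sum
on [9/4, 4): add ∫ t**(3/2)*log(sqrt(t))·t^(s-1) dt
between 4 and ∞ the integrand is 1/t·t^(s-1)

F(-1) = -31/32 + log(128/27) + 2*sqrt(6)
F(1/2) = -81*log(3)/32 - 47/128 + 27*sqrt(6)/28 + 337*log(2)/32
F(-1/2) = -9*log(3)/4 - 19/24 + sqrt(6) + 25*log(2)/4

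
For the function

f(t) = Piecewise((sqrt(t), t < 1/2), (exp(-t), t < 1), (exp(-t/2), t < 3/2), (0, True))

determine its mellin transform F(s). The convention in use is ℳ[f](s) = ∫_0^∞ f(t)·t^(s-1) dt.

linearity at 1/2, 1 turns ℳ[f](s) into 3 summed integrals
∫ over [0, 1/2) of sqrt(t)·t^(s-1) joins the sum
for t in [1/2, 1): the term is ∫ exp(-t)·t^(s-1)
[1, 3/2) adds the kernel integral of exp(-t/2)

(2**s*(2*s + 1)*uppergamma(s, 1/2) - 2**s*(2*s + 1)*uppergamma(s, 1) + 4**s*(2*s + 1)*uppergamma(s, 1/2) - 4**s*(2*s + 1)*uppergamma(s, 3/4) + sqrt(2))/(2**s*(2*s + 1))
  Re(s) > -1/2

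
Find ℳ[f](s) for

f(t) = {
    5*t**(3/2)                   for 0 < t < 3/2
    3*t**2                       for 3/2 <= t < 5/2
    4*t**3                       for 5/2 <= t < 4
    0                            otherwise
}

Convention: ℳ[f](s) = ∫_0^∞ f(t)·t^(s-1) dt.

summing 3 kernel integrals split by 3/2, 5/2 yields ℳ[f](s)
on [0, 3/2) integrate f = 5*t**(3/2) against the kernel
on [3/2, 5/2): add ∫ 3*t**2·t^(s-1) dt
over [5/2, 4), the kernel integral of 4*t**3 enters the sum

(1024*2**(3*s)*(s + 2)*(2*s + 3) - 27*3**s*(s + 3)*(2*s + 3) + 30*sqrt(2)*3**(s + 1/2)*(s + 2)*(s + 3) - 250*5**s*(s + 2)*(2*s + 3) + 75*5**s*(s + 3)*(2*s + 3))/(4*2**s*(s + 2)*(s + 3)*(2*s + 3))
  Re(s) > -3/2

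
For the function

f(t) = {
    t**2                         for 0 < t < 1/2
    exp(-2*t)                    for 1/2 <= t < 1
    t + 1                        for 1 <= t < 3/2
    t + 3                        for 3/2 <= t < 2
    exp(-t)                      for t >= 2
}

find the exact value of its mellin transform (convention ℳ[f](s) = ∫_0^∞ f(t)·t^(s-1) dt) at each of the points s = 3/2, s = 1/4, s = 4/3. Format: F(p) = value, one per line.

F(3/2) = sqrt(2)*(210*E + 210*sqrt(2)*(-1 + sqrt(pi)*exp(2)*erfc(sqrt(2)) + 2*sqrt(2)) + (-840*sqrt(3) - 448*sqrt(2) - 105*sqrt(pi)*erfc(sqrt(2)) + 105*sqrt(pi)*erfc(1) + 4719)*exp(2))*exp(-2)/840
F(1/4) = 2**(3/4)*(-360*3**(1/4) - 216*2**(1/4) - 45*uppergamma(1/4, 2) + 45*2**(1/4)*uppergamma(1/4, 2) + 5 + 45*uppergamma(1/4, 1) + 612*sqrt(2))/90
F(4/3) = 2**(2/3)*(-1260*3**(1/3) - 660*2**(1/3) - 280*uppergamma(4/3, 2) + 21 + 280*uppergamma(4/3, 1) + 560*2**(1/3)*uppergamma(4/3, 2) + 3480*2**(2/3))/1120

treat the 5 regions marked off by 1/2, 1, 3/2, 2 separately and sum
segment 0 to 1/2 holds t**2; add its integral
segment 1/2 to 1 holds exp(-2*t); add its integral
between 1 and 3/2 the integrand is (t + 1)·t^(s-1)
on [3/2, 2): add ∫ (t + 3)·t^(s-1) dt
for t in [2, ∞): the term is ∫ exp(-t)·t^(s-1)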